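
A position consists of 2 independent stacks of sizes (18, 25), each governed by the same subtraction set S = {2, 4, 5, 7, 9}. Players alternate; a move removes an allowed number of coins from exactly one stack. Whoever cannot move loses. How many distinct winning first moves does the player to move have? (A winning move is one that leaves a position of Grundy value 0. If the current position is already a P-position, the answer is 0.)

All stacks use S = {2, 4, 5, 7, 9}:
n :  0  1  2  3  4  5  6  7  8  9 10 11 12 13 14 15 16 17 18 19 20 21 22 23 24 25
G :  0  0  1  1  2  2  3  3  4  4  5  0  0  1  1  2  2  3  3  4  4  5  0  0  1  1
Stack A: G(18) = 3.
Stack B: G(25) = 1.
Combined Grundy value = 3 ⊕ 1 = 2.
A winning move leaves total XOR = 0, i.e. changes one component's Grundy value g to g ⊕ X where X is the current total.
Stack A: need g' = 3⊕2 = 1. Options: 18−2→G=2, 18−4→G=1, 18−5→G=1, 18−7→G=0, 18−9→G=4. Hits: 2.
Stack B: need g' = 1⊕2 = 3. Options: 25−2→G=0, 25−4→G=5, 25−5→G=4, 25−7→G=3, 25−9→G=2. Hits: 1.

3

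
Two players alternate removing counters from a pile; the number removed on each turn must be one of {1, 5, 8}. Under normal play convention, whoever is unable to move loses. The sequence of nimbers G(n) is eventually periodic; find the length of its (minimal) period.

13

n :  0  1  2  3  4  5  6  7  8  9 10 11 12 13 14 15 16 17 18 19 20 21 22 23 24 25 26 27
G :  0  1  0  1  0  1  0  1  2  3  2  3  2  0  1  0  1  0  1  0  1  2  3  2  3  2  0  1
G(n+13) = G(n) holds for n = 0,…,7 (a full window of length max(S) = 8), so the sequence is purely periodic with period 13.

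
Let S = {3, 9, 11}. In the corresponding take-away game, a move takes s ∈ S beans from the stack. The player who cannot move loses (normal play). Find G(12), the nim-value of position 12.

2

n :  0  1  2  3  4  5  6  7  8  9 10 11 12
G :  0  0  0  1  1  1  0  0  0  1  1  1  2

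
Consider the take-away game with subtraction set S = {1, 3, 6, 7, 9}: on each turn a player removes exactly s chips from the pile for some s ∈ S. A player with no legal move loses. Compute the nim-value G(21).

3

G(0) = 0
G(1) = mex{0} = 1
G(2) = mex{1} = 0
G(3) = mex{0,0} = 1
G(4) = mex{1,1} = 0
G(5) = mex{0,0} = 1
G(6) = mex{1,1,0} = 2
G(7) = mex{2,0,1,0} = 3
G(8) = mex{3,1,0,1} = 2
G(9) = mex{2,2,1,0,0} = 3
G(10) = mex{3,3,0,1,1} = 2
G(11) = mex{2,2,1,0,0} = 3
G(12) = mex{3,3,2,1,1} = 0
G(13) = mex{0,2,3,2,0} = 1
G(14) = mex{1,3,2,3,1} = 0
G(15) = mex{0,0,3,2,2} = 1
G(16) = mex{1,1,2,3,3} = 0
G(17) = mex{0,0,3,2,2} = 1
G(18) = mex{1,1,0,3,3} = 2
G(19) = mex{2,0,1,0,2} = 3
G(20) = mex{3,1,0,1,3} = 2
G(21) = mex{2,2,1,0,0} = 3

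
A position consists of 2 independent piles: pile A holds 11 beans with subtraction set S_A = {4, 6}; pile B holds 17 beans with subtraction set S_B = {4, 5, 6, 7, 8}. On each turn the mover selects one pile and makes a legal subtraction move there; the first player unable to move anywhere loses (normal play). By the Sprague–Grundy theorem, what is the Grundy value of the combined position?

Pile A, S = {4, 6}:
G(0) = 0
G(1) = mex{} = 0
G(2) = mex{} = 0
G(3) = mex{} = 0
G(4) = mex{0} = 1
G(5) = mex{0} = 1
G(6) = mex{0,0} = 1
G(7) = mex{0,0} = 1
G(8) = mex{1,0} = 2
G(9) = mex{1,0} = 2
G(10) = mex{1,1} = 0
G(11) = mex{1,1} = 0
G_A(11) = 0.
Pile B, S = {4, 5, 6, 7, 8}:
G(0) = 0
G(1) = mex{} = 0
G(2) = mex{} = 0
G(3) = mex{} = 0
G(4) = mex{0} = 1
G(5) = mex{0,0} = 1
G(6) = mex{0,0,0} = 1
G(7) = mex{0,0,0,0} = 1
G(8) = mex{1,0,0,0,0} = 2
G(9) = mex{1,1,0,0,0} = 2
G(10) = mex{1,1,1,0,0} = 2
G(11) = mex{1,1,1,1,0} = 2
G(12) = mex{2,1,1,1,1} = 0
G(13) = mex{2,2,1,1,1} = 0
G(14) = mex{2,2,2,1,1} = 0
G(15) = mex{2,2,2,2,1} = 0
G(16) = mex{0,2,2,2,2} = 1
G(17) = mex{0,0,2,2,2} = 1
G_B(17) = 1.
Combined Grundy value = 0 ⊕ 1 = 1.

1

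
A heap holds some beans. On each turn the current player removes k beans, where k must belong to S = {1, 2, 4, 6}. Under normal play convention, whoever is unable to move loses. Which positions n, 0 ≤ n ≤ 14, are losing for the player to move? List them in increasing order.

0, 3, 8, 11

G(0) = 0
G(1) = mex{0} = 1
G(2) = mex{1,0} = 2
G(3) = mex{2,1} = 0
G(4) = mex{0,2,0} = 1
G(5) = mex{1,0,1} = 2
G(6) = mex{2,1,2,0} = 3
G(7) = mex{3,2,0,1} = 4
G(8) = mex{4,3,1,2} = 0
G(9) = mex{0,4,2,0} = 1
G(10) = mex{1,0,3,1} = 2
G(11) = mex{2,1,4,2} = 0
G(12) = mex{0,2,0,3} = 1
G(13) = mex{1,0,1,4} = 2
G(14) = mex{2,1,2,0} = 3
P-positions are exactly the n with G(n) = 0.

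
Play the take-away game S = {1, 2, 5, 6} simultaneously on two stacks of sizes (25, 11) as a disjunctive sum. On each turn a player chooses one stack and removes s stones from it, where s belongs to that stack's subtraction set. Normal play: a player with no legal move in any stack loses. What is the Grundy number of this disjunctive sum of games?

0

All stacks use S = {1, 2, 5, 6}:
G(0) = 0
G(1) = mex{0} = 1
G(2) = mex{1,0} = 2
G(3) = mex{2,1} = 0
G(4) = mex{0,2} = 1
G(5) = mex{1,0,0} = 2
G(6) = mex{2,1,1,0} = 3
G(7) = mex{3,2,2,1} = 0
G(8) = mex{0,3,0,2} = 1
G(9) = mex{1,0,1,0} = 2
G(10) = mex{2,1,2,1} = 0
G(11) = mex{0,2,3,2} = 1
G(12) = mex{1,0,0,3} = 2
G(13) = mex{2,1,1,0} = 3
G(14) = mex{3,2,2,1} = 0
G(15) = mex{0,3,0,2} = 1
G(16) = mex{1,0,1,0} = 2
G(17) = mex{2,1,2,1} = 0
G(18) = mex{0,2,3,2} = 1
G(19) = mex{1,0,0,3} = 2
G(20) = mex{2,1,1,0} = 3
G(21) = mex{3,2,2,1} = 0
G(22) = mex{0,3,0,2} = 1
G(23) = mex{1,0,1,0} = 2
G(24) = mex{2,1,2,1} = 0
G(25) = mex{0,2,3,2} = 1
Stack A: G(25) = 1.
Stack B: G(11) = 1.
Combined Grundy value = 1 ⊕ 1 = 0.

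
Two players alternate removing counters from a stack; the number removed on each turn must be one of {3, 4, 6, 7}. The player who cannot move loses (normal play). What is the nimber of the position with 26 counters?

2

G(0) = 0
G(1) = mex{} = 0
G(2) = mex{} = 0
G(3) = mex{0} = 1
G(4) = mex{0,0} = 1
G(5) = mex{0,0} = 1
G(6) = mex{1,0,0} = 2
G(7) = mex{1,1,0,0} = 2
G(8) = mex{1,1,0,0} = 2
G(9) = mex{2,1,1,0} = 3
G(10) = mex{2,2,1,1} = 0
G(11) = mex{2,2,1,1} = 0
G(12) = mex{3,2,2,1} = 0
G(13) = mex{0,3,2,2} = 1
G(14) = mex{0,0,2,2} = 1
G(15) = mex{0,0,3,2} = 1
G(16) = mex{1,0,0,3} = 2
G(17) = mex{1,1,0,0} = 2
G(18) = mex{1,1,0,0} = 2
G(19) = mex{2,1,1,0} = 3
G(20) = mex{2,2,1,1} = 0
G(21) = mex{2,2,1,1} = 0
G(22) = mex{3,2,2,1} = 0
G(23) = mex{0,3,2,2} = 1
G(24) = mex{0,0,2,2} = 1
G(25) = mex{0,0,3,2} = 1
G(26) = mex{1,0,0,3} = 2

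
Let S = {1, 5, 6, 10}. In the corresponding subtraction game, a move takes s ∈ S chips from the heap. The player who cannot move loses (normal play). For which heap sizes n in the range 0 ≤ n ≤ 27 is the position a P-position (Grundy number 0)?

0, 2, 4, 11, 13, 15, 22, 24, 26

n :  0  1  2  3  4  5  6  7  8  9 10 11 12 13 14 15 16 17 18 19 20 21 22 23 24 25 26 27
G :  0  1  0  1  0  1  2  3  2  3  2  0  1  0  1  0  1  2  3  2  3  2  0  1  0  1  0  1
P-positions are exactly the n with G(n) = 0.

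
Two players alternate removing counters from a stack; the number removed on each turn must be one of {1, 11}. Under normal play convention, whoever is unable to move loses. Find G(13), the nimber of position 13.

n :  0  1  2  3  4  5  6  7  8  9 10 11 12 13
G :  0  1  0  1  0  1  0  1  0  1  0  1  0  1

1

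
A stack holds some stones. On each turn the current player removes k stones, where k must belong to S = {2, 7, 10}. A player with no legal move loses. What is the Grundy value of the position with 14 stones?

3

n :  0  1  2  3  4  5  6  7  8  9 10 11 12 13 14
G :  0  0  1  1  0  0  1  1  2  0  3  1  2  0  3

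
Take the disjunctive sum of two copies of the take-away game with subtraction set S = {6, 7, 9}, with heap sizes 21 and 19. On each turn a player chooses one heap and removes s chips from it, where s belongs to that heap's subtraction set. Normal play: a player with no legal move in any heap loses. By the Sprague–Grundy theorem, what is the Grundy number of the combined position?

All heaps use S = {6, 7, 9}:
n :  0  1  2  3  4  5  6  7  8  9 10 11 12 13 14 15 16 17 18 19 20 21
G :  0  0  0  0  0  0  1  1  1  1  1  1  2  2  2  0  0  0  0  0  0  1
Heap A: G(21) = 1.
Heap B: G(19) = 0.
Combined Grundy value = 1 ⊕ 0 = 1.

1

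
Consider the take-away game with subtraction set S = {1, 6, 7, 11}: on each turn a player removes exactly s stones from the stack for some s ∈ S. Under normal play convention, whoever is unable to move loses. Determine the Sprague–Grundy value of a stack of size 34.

G(0) = 0
G(1) = mex{0} = 1
G(2) = mex{1} = 0
G(3) = mex{0} = 1
G(4) = mex{1} = 0
G(5) = mex{0} = 1
G(6) = mex{1,0} = 2
G(7) = mex{2,1,0} = 3
G(8) = mex{3,0,1} = 2
G(9) = mex{2,1,0} = 3
G(10) = mex{3,0,1} = 2
G(11) = mex{2,1,0,0} = 3
G(12) = mex{3,2,1,1} = 0
G(13) = mex{0,3,2,0} = 1
G(14) = mex{1,2,3,1} = 0
G(15) = mex{0,3,2,0} = 1
G(16) = mex{1,2,3,1} = 0
G(17) = mex{0,3,2,2} = 1
G(18) = mex{1,0,3,3} = 2
G(19) = mex{2,1,0,2} = 3
G(20) = mex{3,0,1,3} = 2
G(21) = mex{2,1,0,2} = 3
G(22) = mex{3,0,1,3} = 2
G(23) = mex{2,1,0,0} = 3
G(24) = mex{3,2,1,1} = 0
G(25) = mex{0,3,2,0} = 1
G(26) = mex{1,2,3,1} = 0
G(27) = mex{0,3,2,0} = 1
G(28) = mex{1,2,3,1} = 0
G(29) = mex{0,3,2,2} = 1
G(30) = mex{1,0,3,3} = 2
G(31) = mex{2,1,0,2} = 3
G(32) = mex{3,0,1,3} = 2
G(33) = mex{2,1,0,2} = 3
G(34) = mex{3,0,1,3} = 2

2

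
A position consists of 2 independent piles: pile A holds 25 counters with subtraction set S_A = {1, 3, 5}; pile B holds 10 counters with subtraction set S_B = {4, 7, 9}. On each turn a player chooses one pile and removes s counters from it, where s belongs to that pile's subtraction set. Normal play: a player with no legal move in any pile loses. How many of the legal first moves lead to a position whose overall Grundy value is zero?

Pile A, S = {1, 3, 5}:
G(0) = 0
G(1) = mex{0} = 1
G(2) = mex{1} = 0
G(3) = mex{0,0} = 1
G(4) = mex{1,1} = 0
G(5) = mex{0,0,0} = 1
G(6) = mex{1,1,1} = 0
G(7) = mex{0,0,0} = 1
G(8) = mex{1,1,1} = 0
G(9) = mex{0,0,0} = 1
G(10) = mex{1,1,1} = 0
G(11) = mex{0,0,0} = 1
G(12) = mex{1,1,1} = 0
G(13) = mex{0,0,0} = 1
G(14) = mex{1,1,1} = 0
G(15) = mex{0,0,0} = 1
G(16) = mex{1,1,1} = 0
G(17) = mex{0,0,0} = 1
G(18) = mex{1,1,1} = 0
G(19) = mex{0,0,0} = 1
G(20) = mex{1,1,1} = 0
G(21) = mex{0,0,0} = 1
G(22) = mex{1,1,1} = 0
G(23) = mex{0,0,0} = 1
G(24) = mex{1,1,1} = 0
G(25) = mex{0,0,0} = 1
G_A(25) = 1.
Pile B, S = {4, 7, 9}:
n :  0  1  2  3  4  5  6  7  8  9 10
G :  0  0  0  0  1  1  1  1  2  2  2
G_B(10) = 2.
Combined Grundy value = 1 ⊕ 2 = 3.
A winning move leaves total XOR = 0, i.e. changes one component's Grundy value g to g ⊕ X where X is the current total.
Pile A: need g' = 1⊕3 = 2. Options: 25−1→G=0, 25−3→G=0, 25−5→G=0. Hits: 0.
Pile B: need g' = 2⊕3 = 1. Options: 10−4→G=1, 10−7→G=0, 10−9→G=0. Hits: 1.

1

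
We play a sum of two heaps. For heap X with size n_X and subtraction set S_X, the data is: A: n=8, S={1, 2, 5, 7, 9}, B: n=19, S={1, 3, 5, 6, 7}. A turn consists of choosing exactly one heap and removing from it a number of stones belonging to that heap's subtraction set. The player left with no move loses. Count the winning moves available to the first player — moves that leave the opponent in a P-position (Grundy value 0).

Heap A, S = {1, 2, 5, 7, 9}:
G(0) = 0
G(1) = mex{0} = 1
G(2) = mex{1,0} = 2
G(3) = mex{2,1} = 0
G(4) = mex{0,2} = 1
G(5) = mex{1,0,0} = 2
G(6) = mex{2,1,1} = 0
G(7) = mex{0,2,2,0} = 1
G(8) = mex{1,0,0,1} = 2
G_A(8) = 2.
Heap B, S = {1, 3, 5, 6, 7}:
G(0) = 0
G(1) = mex{0} = 1
G(2) = mex{1} = 0
G(3) = mex{0,0} = 1
G(4) = mex{1,1} = 0
G(5) = mex{0,0,0} = 1
G(6) = mex{1,1,1,0} = 2
G(7) = mex{2,0,0,1,0} = 3
G(8) = mex{3,1,1,0,1} = 2
G(9) = mex{2,2,0,1,0} = 3
G(10) = mex{3,3,1,0,1} = 2
G(11) = mex{2,2,2,1,0} = 3
G(12) = mex{3,3,3,2,1} = 0
G(13) = mex{0,2,2,3,2} = 1
G(14) = mex{1,3,3,2,3} = 0
G(15) = mex{0,0,2,3,2} = 1
G(16) = mex{1,1,3,2,3} = 0
G(17) = mex{0,0,0,3,2} = 1
G(18) = mex{1,1,1,0,3} = 2
G(19) = mex{2,0,0,1,0} = 3
G_B(19) = 3.
Combined Grundy value = 2 ⊕ 3 = 1.
A winning move leaves total XOR = 0, i.e. changes one component's Grundy value g to g ⊕ X where X is the current total.
Heap A: need g' = 2⊕1 = 3. Options: 8−1→G=1, 8−2→G=0, 8−5→G=0, 8−7→G=1. Hits: 0.
Heap B: need g' = 3⊕1 = 2. Options: 19−1→G=2, 19−3→G=0, 19−5→G=0, 19−6→G=1, 19−7→G=0. Hits: 1.

1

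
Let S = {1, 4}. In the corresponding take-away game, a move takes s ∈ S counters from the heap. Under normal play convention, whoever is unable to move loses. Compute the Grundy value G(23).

n :  0  1  2  3  4  5  6  7  8  9 10 11 12 13 14 15 16 17 18 19 20 21 22 23
G :  0  1  0  1  2  0  1  0  1  2  0  1  0  1  2  0  1  0  1  2  0  1  0  1

1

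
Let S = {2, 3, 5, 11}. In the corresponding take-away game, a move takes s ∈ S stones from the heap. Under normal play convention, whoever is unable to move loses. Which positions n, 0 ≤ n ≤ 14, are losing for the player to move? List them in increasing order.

0, 1, 7, 8, 14

n :  0  1  2  3  4  5  6  7  8  9 10 11 12 13 14
G :  0  0  1  1  2  2  3  0  0  1  1  2  2  3  0
P-positions are exactly the n with G(n) = 0.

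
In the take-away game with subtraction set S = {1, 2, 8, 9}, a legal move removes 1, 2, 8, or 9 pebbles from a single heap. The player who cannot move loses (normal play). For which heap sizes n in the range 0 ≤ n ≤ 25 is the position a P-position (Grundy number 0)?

0, 3, 6, 10, 13, 16, 20, 23

G(0) = 0
G(1) = mex{0} = 1
G(2) = mex{1,0} = 2
G(3) = mex{2,1} = 0
G(4) = mex{0,2} = 1
G(5) = mex{1,0} = 2
G(6) = mex{2,1} = 0
G(7) = mex{0,2} = 1
G(8) = mex{1,0,0} = 2
G(9) = mex{2,1,1,0} = 3
G(10) = mex{3,2,2,1} = 0
G(11) = mex{0,3,0,2} = 1
G(12) = mex{1,0,1,0} = 2
G(13) = mex{2,1,2,1} = 0
G(14) = mex{0,2,0,2} = 1
G(15) = mex{1,0,1,0} = 2
G(16) = mex{2,1,2,1} = 0
G(17) = mex{0,2,3,2} = 1
G(18) = mex{1,0,0,3} = 2
G(19) = mex{2,1,1,0} = 3
G(20) = mex{3,2,2,1} = 0
G(21) = mex{0,3,0,2} = 1
G(22) = mex{1,0,1,0} = 2
G(23) = mex{2,1,2,1} = 0
G(24) = mex{0,2,0,2} = 1
G(25) = mex{1,0,1,0} = 2
P-positions are exactly the n with G(n) = 0.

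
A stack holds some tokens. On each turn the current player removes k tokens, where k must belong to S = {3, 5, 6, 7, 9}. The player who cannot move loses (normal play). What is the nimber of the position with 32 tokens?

G(0) = 0
G(1) = mex{} = 0
G(2) = mex{} = 0
G(3) = mex{0} = 1
G(4) = mex{0} = 1
G(5) = mex{0,0} = 1
G(6) = mex{1,0,0} = 2
G(7) = mex{1,0,0,0} = 2
G(8) = mex{1,1,0,0} = 2
G(9) = mex{2,1,1,0,0} = 3
G(10) = mex{2,1,1,1,0} = 3
G(11) = mex{2,2,1,1,0} = 3
G(12) = mex{3,2,2,1,1} = 0
G(13) = mex{3,2,2,2,1} = 0
G(14) = mex{3,3,2,2,1} = 0
G(15) = mex{0,3,3,2,2} = 1
G(16) = mex{0,3,3,3,2} = 1
G(17) = mex{0,0,3,3,2} = 1
G(18) = mex{1,0,0,3,3} = 2
G(19) = mex{1,0,0,0,3} = 2
G(20) = mex{1,1,0,0,3} = 2
G(21) = mex{2,1,1,0,0} = 3
G(22) = mex{2,1,1,1,0} = 3
G(23) = mex{2,2,1,1,0} = 3
G(24) = mex{3,2,2,1,1} = 0
G(25) = mex{3,2,2,2,1} = 0
G(26) = mex{3,3,2,2,1} = 0
G(27) = mex{0,3,3,2,2} = 1
G(28) = mex{0,3,3,3,2} = 1
G(29) = mex{0,0,3,3,2} = 1
G(30) = mex{1,0,0,3,3} = 2
G(31) = mex{1,0,0,0,3} = 2
G(32) = mex{1,1,0,0,3} = 2

2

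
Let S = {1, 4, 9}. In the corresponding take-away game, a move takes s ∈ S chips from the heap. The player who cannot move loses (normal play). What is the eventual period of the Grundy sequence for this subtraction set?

5

n :  0  1  2  3  4  5  6  7  8  9 10 11 12 13 14 15
G :  0  1  0  1  2  0  1  0  1  2  0  1  0  1  2  0
G(n+5) = G(n) holds for n = 0,…,8 (a full window of length max(S) = 9), so the sequence is purely periodic with period 5.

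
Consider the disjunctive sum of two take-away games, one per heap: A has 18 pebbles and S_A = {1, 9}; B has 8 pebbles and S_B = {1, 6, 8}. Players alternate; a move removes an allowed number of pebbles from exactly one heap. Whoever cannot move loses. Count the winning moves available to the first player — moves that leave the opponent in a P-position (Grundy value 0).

5

Heap A, S = {1, 9}:
n :  0  1  2  3  4  5  6  7  8  9 10 11 12 13 14 15 16 17 18
G :  0  1  0  1  0  1  0  1  0  1  0  1  0  1  0  1  0  1  0
G_A(18) = 0.
Heap B, S = {1, 6, 8}:
G(0) = 0
G(1) = mex{0} = 1
G(2) = mex{1} = 0
G(3) = mex{0} = 1
G(4) = mex{1} = 0
G(5) = mex{0} = 1
G(6) = mex{1,0} = 2
G(7) = mex{2,1} = 0
G(8) = mex{0,0,0} = 1
G_B(8) = 1.
Combined Grundy value = 0 ⊕ 1 = 1.
A winning move leaves total XOR = 0, i.e. changes one component's Grundy value g to g ⊕ X where X is the current total.
Heap A: need g' = 0⊕1 = 1. Options: 18−1→G=1, 18−9→G=1. Hits: 2.
Heap B: need g' = 1⊕1 = 0. Options: 8−1→G=0, 8−6→G=0, 8−8→G=0. Hits: 3.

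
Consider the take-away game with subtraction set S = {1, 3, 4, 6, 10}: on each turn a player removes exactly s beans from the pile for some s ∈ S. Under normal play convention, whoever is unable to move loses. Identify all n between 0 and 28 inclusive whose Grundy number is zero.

0, 2, 7, 9, 14, 16, 21, 23, 28

G(0) = 0
G(1) = mex{0} = 1
G(2) = mex{1} = 0
G(3) = mex{0,0} = 1
G(4) = mex{1,1,0} = 2
G(5) = mex{2,0,1} = 3
G(6) = mex{3,1,0,0} = 2
G(7) = mex{2,2,1,1} = 0
G(8) = mex{0,3,2,0} = 1
G(9) = mex{1,2,3,1} = 0
G(10) = mex{0,0,2,2,0} = 1
G(11) = mex{1,1,0,3,1} = 2
G(12) = mex{2,0,1,2,0} = 3
G(13) = mex{3,1,0,0,1} = 2
G(14) = mex{2,2,1,1,2} = 0
G(15) = mex{0,3,2,0,3} = 1
G(16) = mex{1,2,3,1,2} = 0
G(17) = mex{0,0,2,2,0} = 1
G(18) = mex{1,1,0,3,1} = 2
G(19) = mex{2,0,1,2,0} = 3
G(20) = mex{3,1,0,0,1} = 2
G(21) = mex{2,2,1,1,2} = 0
G(22) = mex{0,3,2,0,3} = 1
G(23) = mex{1,2,3,1,2} = 0
G(24) = mex{0,0,2,2,0} = 1
G(25) = mex{1,1,0,3,1} = 2
G(26) = mex{2,0,1,2,0} = 3
G(27) = mex{3,1,0,0,1} = 2
G(28) = mex{2,2,1,1,2} = 0
P-positions are exactly the n with G(n) = 0.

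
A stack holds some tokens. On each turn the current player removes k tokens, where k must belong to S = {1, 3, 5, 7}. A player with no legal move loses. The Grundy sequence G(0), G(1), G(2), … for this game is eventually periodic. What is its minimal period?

n :  0  1  2  3  4  5  6  7  8  9 10 11 12 13 14
G :  0  1  0  1  0  1  0  1  0  1  0  1  0  1  0
G(n+2) = G(n) holds for n = 0,…,6 (a full window of length max(S) = 7), so the sequence is purely periodic with period 2.

2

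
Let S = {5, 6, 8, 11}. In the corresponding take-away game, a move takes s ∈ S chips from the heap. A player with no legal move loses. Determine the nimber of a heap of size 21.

1

G(0) = 0
G(1) = mex{} = 0
G(2) = mex{} = 0
G(3) = mex{} = 0
G(4) = mex{} = 0
G(5) = mex{0} = 1
G(6) = mex{0,0} = 1
G(7) = mex{0,0} = 1
G(8) = mex{0,0,0} = 1
G(9) = mex{0,0,0} = 1
G(10) = mex{1,0,0} = 2
G(11) = mex{1,1,0,0} = 2
G(12) = mex{1,1,0,0} = 2
G(13) = mex{1,1,1,0} = 2
G(14) = mex{1,1,1,0} = 2
G(15) = mex{2,1,1,0} = 3
G(16) = mex{2,2,1,1} = 0
G(17) = mex{2,2,1,1} = 0
G(18) = mex{2,2,2,1} = 0
G(19) = mex{2,2,2,1} = 0
G(20) = mex{3,2,2,1} = 0
G(21) = mex{0,3,2,2} = 1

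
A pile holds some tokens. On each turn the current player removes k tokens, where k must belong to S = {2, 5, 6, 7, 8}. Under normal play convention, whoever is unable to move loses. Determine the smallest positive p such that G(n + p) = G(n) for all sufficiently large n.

13

n :  0  1  2  3  4  5  6  7  8  9 10 11 12 13 14 15 16 17 18 19 20 21 22 23 24 25 26 27
G :  0  0  1  1  0  2  1  3  2  2  3  3  4  0  0  1  1  0  2  1  3  2  2  3  3  4  0  0
G(n+13) = G(n) holds for n = 0,…,7 (a full window of length max(S) = 8), so the sequence is purely periodic with period 13.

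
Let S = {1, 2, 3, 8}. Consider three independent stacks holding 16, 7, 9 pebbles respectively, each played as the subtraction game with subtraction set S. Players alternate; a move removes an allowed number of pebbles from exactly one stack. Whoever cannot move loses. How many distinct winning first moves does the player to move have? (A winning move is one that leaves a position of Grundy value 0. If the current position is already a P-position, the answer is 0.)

0

All stacks use S = {1, 2, 3, 8}:
G(0) = 0
G(1) = mex{0} = 1
G(2) = mex{1,0} = 2
G(3) = mex{2,1,0} = 3
G(4) = mex{3,2,1} = 0
G(5) = mex{0,3,2} = 1
G(6) = mex{1,0,3} = 2
G(7) = mex{2,1,0} = 3
G(8) = mex{3,2,1,0} = 4
G(9) = mex{4,3,2,1} = 0
G(10) = mex{0,4,3,2} = 1
G(11) = mex{1,0,4,3} = 2
G(12) = mex{2,1,0,0} = 3
G(13) = mex{3,2,1,1} = 0
G(14) = mex{0,3,2,2} = 1
G(15) = mex{1,0,3,3} = 2
G(16) = mex{2,1,0,4} = 3
Stack A: G(16) = 3.
Stack B: G(7) = 3.
Stack C: G(9) = 0.
Combined Grundy value = 3 ⊕ 3 ⊕ 0 = 0.
A winning move leaves total XOR = 0, i.e. changes one component's Grundy value g to g ⊕ X where X is the current total.
Stack A: target g' = 3⊕0 = 3, but every legal move changes the Grundy value (mex property), so 0 moves.
Stack B: target g' = 3⊕0 = 3, but every legal move changes the Grundy value (mex property), so 0 moves.
Stack C: target g' = 0⊕0 = 0, but every legal move changes the Grundy value (mex property), so 0 moves.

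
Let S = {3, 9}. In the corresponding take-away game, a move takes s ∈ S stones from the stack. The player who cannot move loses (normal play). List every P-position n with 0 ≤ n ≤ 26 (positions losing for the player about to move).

G(0) = 0
G(1) = mex{} = 0
G(2) = mex{} = 0
G(3) = mex{0} = 1
G(4) = mex{0} = 1
G(5) = mex{0} = 1
G(6) = mex{1} = 0
G(7) = mex{1} = 0
G(8) = mex{1} = 0
G(9) = mex{0,0} = 1
G(10) = mex{0,0} = 1
G(11) = mex{0,0} = 1
G(12) = mex{1,1} = 0
G(13) = mex{1,1} = 0
G(14) = mex{1,1} = 0
G(15) = mex{0,0} = 1
G(16) = mex{0,0} = 1
G(17) = mex{0,0} = 1
G(18) = mex{1,1} = 0
G(19) = mex{1,1} = 0
G(20) = mex{1,1} = 0
G(21) = mex{0,0} = 1
G(22) = mex{0,0} = 1
G(23) = mex{0,0} = 1
G(24) = mex{1,1} = 0
G(25) = mex{1,1} = 0
G(26) = mex{1,1} = 0
P-positions are exactly the n with G(n) = 0.

0, 1, 2, 6, 7, 8, 12, 13, 14, 18, 19, 20, 24, 25, 26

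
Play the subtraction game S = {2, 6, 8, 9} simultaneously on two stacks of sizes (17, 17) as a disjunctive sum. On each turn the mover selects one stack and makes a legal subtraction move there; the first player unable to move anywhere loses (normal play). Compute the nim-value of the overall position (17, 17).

All stacks use S = {2, 6, 8, 9}:
G(0) = 0
G(1) = mex{} = 0
G(2) = mex{0} = 1
G(3) = mex{0} = 1
G(4) = mex{1} = 0
G(5) = mex{1} = 0
G(6) = mex{0,0} = 1
G(7) = mex{0,0} = 1
G(8) = mex{1,1,0} = 2
G(9) = mex{1,1,0,0} = 2
G(10) = mex{2,0,1,0} = 3
G(11) = mex{2,0,1,1} = 3
G(12) = mex{3,1,0,1} = 2
G(13) = mex{3,1,0,0} = 2
G(14) = mex{2,2,1,0} = 3
G(15) = mex{2,2,1,1} = 0
G(16) = mex{3,3,2,1} = 0
G(17) = mex{0,3,2,2} = 1
Stack A: G(17) = 1.
Stack B: G(17) = 1.
Combined Grundy value = 1 ⊕ 1 = 0.

0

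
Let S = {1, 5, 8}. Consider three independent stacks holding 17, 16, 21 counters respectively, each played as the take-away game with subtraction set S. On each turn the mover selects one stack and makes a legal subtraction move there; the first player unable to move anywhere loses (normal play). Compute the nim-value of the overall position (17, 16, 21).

All stacks use S = {1, 5, 8}:
G(0) = 0
G(1) = mex{0} = 1
G(2) = mex{1} = 0
G(3) = mex{0} = 1
G(4) = mex{1} = 0
G(5) = mex{0,0} = 1
G(6) = mex{1,1} = 0
G(7) = mex{0,0} = 1
G(8) = mex{1,1,0} = 2
G(9) = mex{2,0,1} = 3
G(10) = mex{3,1,0} = 2
G(11) = mex{2,0,1} = 3
G(12) = mex{3,1,0} = 2
G(13) = mex{2,2,1} = 0
G(14) = mex{0,3,0} = 1
G(15) = mex{1,2,1} = 0
G(16) = mex{0,3,2} = 1
G(17) = mex{1,2,3} = 0
G(18) = mex{0,0,2} = 1
G(19) = mex{1,1,3} = 0
G(20) = mex{0,0,2} = 1
G(21) = mex{1,1,0} = 2
Stack A: G(17) = 0.
Stack B: G(16) = 1.
Stack C: G(21) = 2.
Combined Grundy value = 0 ⊕ 1 ⊕ 2 = 3.

3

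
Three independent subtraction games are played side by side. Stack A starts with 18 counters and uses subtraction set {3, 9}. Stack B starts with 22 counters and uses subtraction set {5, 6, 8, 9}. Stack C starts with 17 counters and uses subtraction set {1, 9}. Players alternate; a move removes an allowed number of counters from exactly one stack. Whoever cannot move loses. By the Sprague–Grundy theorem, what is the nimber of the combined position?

0

Stack A, S = {3, 9}:
G(0) = 0
G(1) = mex{} = 0
G(2) = mex{} = 0
G(3) = mex{0} = 1
G(4) = mex{0} = 1
G(5) = mex{0} = 1
G(6) = mex{1} = 0
G(7) = mex{1} = 0
G(8) = mex{1} = 0
G(9) = mex{0,0} = 1
G(10) = mex{0,0} = 1
G(11) = mex{0,0} = 1
G(12) = mex{1,1} = 0
G(13) = mex{1,1} = 0
G(14) = mex{1,1} = 0
G(15) = mex{0,0} = 1
G(16) = mex{0,0} = 1
G(17) = mex{0,0} = 1
G(18) = mex{1,1} = 0
G_A(18) = 0.
Stack B, S = {5, 6, 8, 9}:
n :  0  1  2  3  4  5  6  7  8  9 10 11 12 13 14 15 16 17 18 19 20 21 22
G :  0  0  0  0  0  1  1  1  1  1  2  2  2  2  0  0  0  0  0  1  1  1  1
G_B(22) = 1.
Stack C, S = {1, 9}:
n :  0  1  2  3  4  5  6  7  8  9 10 11 12 13 14 15 16 17
G :  0  1  0  1  0  1  0  1  0  1  0  1  0  1  0  1  0  1
G_C(17) = 1.
Combined Grundy value = 0 ⊕ 1 ⊕ 1 = 0.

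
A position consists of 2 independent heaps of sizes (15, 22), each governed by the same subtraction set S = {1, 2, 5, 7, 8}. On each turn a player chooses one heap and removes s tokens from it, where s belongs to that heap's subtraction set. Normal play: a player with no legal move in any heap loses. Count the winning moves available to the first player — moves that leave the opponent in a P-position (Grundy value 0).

5

All heaps use S = {1, 2, 5, 7, 8}:
n :  0  1  2  3  4  5  6  7  8  9 10 11 12 13 14 15 16 17 18 19 20 21 22
G :  0  1  2  0  1  2  0  1  2  0  1  2  0  1  2  0  1  2  0  1  2  0  1
Heap A: G(15) = 0.
Heap B: G(22) = 1.
Combined Grundy value = 0 ⊕ 1 = 1.
A winning move leaves total XOR = 0, i.e. changes one component's Grundy value g to g ⊕ X where X is the current total.
Heap A: need g' = 0⊕1 = 1. Options: 15−1→G=2, 15−2→G=1, 15−5→G=1, 15−7→G=2, 15−8→G=1. Hits: 3.
Heap B: need g' = 1⊕1 = 0. Options: 22−1→G=0, 22−2→G=2, 22−5→G=2, 22−7→G=0, 22−8→G=2. Hits: 2.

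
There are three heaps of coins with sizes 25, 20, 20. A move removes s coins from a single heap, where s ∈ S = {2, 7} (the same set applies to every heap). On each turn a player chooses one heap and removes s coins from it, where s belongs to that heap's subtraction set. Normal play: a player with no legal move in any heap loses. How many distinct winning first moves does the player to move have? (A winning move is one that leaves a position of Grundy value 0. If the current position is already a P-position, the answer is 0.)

All heaps use S = {2, 7}:
G(0) = 0
G(1) = mex{} = 0
G(2) = mex{0} = 1
G(3) = mex{0} = 1
G(4) = mex{1} = 0
G(5) = mex{1} = 0
G(6) = mex{0} = 1
G(7) = mex{0,0} = 1
G(8) = mex{1,0} = 2
G(9) = mex{1,1} = 0
G(10) = mex{2,1} = 0
G(11) = mex{0,0} = 1
G(12) = mex{0,0} = 1
G(13) = mex{1,1} = 0
G(14) = mex{1,1} = 0
G(15) = mex{0,2} = 1
G(16) = mex{0,0} = 1
G(17) = mex{1,0} = 2
G(18) = mex{1,1} = 0
G(19) = mex{2,1} = 0
G(20) = mex{0,0} = 1
G(21) = mex{0,0} = 1
G(22) = mex{1,1} = 0
G(23) = mex{1,1} = 0
G(24) = mex{0,2} = 1
G(25) = mex{0,0} = 1
Heap A: G(25) = 1.
Heap B: G(20) = 1.
Heap C: G(20) = 1.
Combined Grundy value = 1 ⊕ 1 ⊕ 1 = 1.
A winning move leaves total XOR = 0, i.e. changes one component's Grundy value g to g ⊕ X where X is the current total.
Heap A: need g' = 1⊕1 = 0. Options: 25−2→G=0, 25−7→G=0. Hits: 2.
Heap B: need g' = 1⊕1 = 0. Options: 20−2→G=0, 20−7→G=0. Hits: 2.
Heap C: need g' = 1⊕1 = 0. Options: 20−2→G=0, 20−7→G=0. Hits: 2.

6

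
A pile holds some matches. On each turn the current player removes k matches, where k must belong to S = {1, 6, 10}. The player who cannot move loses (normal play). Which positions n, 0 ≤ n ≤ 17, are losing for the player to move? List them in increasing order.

G(0) = 0
G(1) = mex{0} = 1
G(2) = mex{1} = 0
G(3) = mex{0} = 1
G(4) = mex{1} = 0
G(5) = mex{0} = 1
G(6) = mex{1,0} = 2
G(7) = mex{2,1} = 0
G(8) = mex{0,0} = 1
G(9) = mex{1,1} = 0
G(10) = mex{0,0,0} = 1
G(11) = mex{1,1,1} = 0
G(12) = mex{0,2,0} = 1
G(13) = mex{1,0,1} = 2
G(14) = mex{2,1,0} = 3
G(15) = mex{3,0,1} = 2
G(16) = mex{2,1,2} = 0
G(17) = mex{0,0,0} = 1
P-positions are exactly the n with G(n) = 0.

0, 2, 4, 7, 9, 11, 16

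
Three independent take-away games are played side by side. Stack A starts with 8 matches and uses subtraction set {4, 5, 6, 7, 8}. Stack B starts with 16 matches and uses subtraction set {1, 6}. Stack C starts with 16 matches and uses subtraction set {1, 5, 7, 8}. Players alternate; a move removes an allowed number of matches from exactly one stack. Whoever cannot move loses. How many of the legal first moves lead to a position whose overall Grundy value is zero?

2

Stack A, S = {4, 5, 6, 7, 8}:
G(0) = 0
G(1) = mex{} = 0
G(2) = mex{} = 0
G(3) = mex{} = 0
G(4) = mex{0} = 1
G(5) = mex{0,0} = 1
G(6) = mex{0,0,0} = 1
G(7) = mex{0,0,0,0} = 1
G(8) = mex{1,0,0,0,0} = 2
G_A(8) = 2.
Stack B, S = {1, 6}:
G(0) = 0
G(1) = mex{0} = 1
G(2) = mex{1} = 0
G(3) = mex{0} = 1
G(4) = mex{1} = 0
G(5) = mex{0} = 1
G(6) = mex{1,0} = 2
G(7) = mex{2,1} = 0
G(8) = mex{0,0} = 1
G(9) = mex{1,1} = 0
G(10) = mex{0,0} = 1
G(11) = mex{1,1} = 0
G(12) = mex{0,2} = 1
G(13) = mex{1,0} = 2
G(14) = mex{2,1} = 0
G(15) = mex{0,0} = 1
G(16) = mex{1,1} = 0
G_B(16) = 0.
Stack C, S = {1, 5, 7, 8}:
n :  0  1  2  3  4  5  6  7  8  9 10 11 12 13 14 15 16
G :  0  1  0  1  0  1  0  1  2  3  2  3  2  3  2  0  1
G_C(16) = 1.
Combined Grundy value = 2 ⊕ 0 ⊕ 1 = 3.
A winning move leaves total XOR = 0, i.e. changes one component's Grundy value g to g ⊕ X where X is the current total.
Stack A: need g' = 2⊕3 = 1. Options: 8−4→G=1, 8−5→G=0, 8−6→G=0, 8−7→G=0, 8−8→G=0. Hits: 1.
Stack B: need g' = 0⊕3 = 3. Options: 16−1→G=1, 16−6→G=1. Hits: 0.
Stack C: need g' = 1⊕3 = 2. Options: 16−1→G=0, 16−5→G=3, 16−7→G=3, 16−8→G=2. Hits: 1.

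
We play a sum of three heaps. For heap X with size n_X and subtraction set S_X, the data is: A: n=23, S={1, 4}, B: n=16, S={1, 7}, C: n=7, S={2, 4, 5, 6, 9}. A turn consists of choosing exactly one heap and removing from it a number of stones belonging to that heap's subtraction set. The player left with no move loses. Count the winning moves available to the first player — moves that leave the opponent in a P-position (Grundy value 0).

Heap A, S = {1, 4}:
n :  0  1  2  3  4  5  6  7  8  9 10 11 12 13 14 15 16 17 18 19 20 21 22 23
G :  0  1  0  1  2  0  1  0  1  2  0  1  0  1  2  0  1  0  1  2  0  1  0  1
G_A(23) = 1.
Heap B, S = {1, 7}:
G(0) = 0
G(1) = mex{0} = 1
G(2) = mex{1} = 0
G(3) = mex{0} = 1
G(4) = mex{1} = 0
G(5) = mex{0} = 1
G(6) = mex{1} = 0
G(7) = mex{0,0} = 1
G(8) = mex{1,1} = 0
G(9) = mex{0,0} = 1
G(10) = mex{1,1} = 0
G(11) = mex{0,0} = 1
G(12) = mex{1,1} = 0
G(13) = mex{0,0} = 1
G(14) = mex{1,1} = 0
G(15) = mex{0,0} = 1
G(16) = mex{1,1} = 0
G_B(16) = 0.
Heap C, S = {2, 4, 5, 6, 9}:
n : 0 1 2 3 4 5 6 7
G : 0 0 1 1 2 2 3 3
G_C(7) = 3.
Combined Grundy value = 1 ⊕ 0 ⊕ 3 = 2.
A winning move leaves total XOR = 0, i.e. changes one component's Grundy value g to g ⊕ X where X is the current total.
Heap A: need g' = 1⊕2 = 3. Options: 23−1→G=0, 23−4→G=2. Hits: 0.
Heap B: need g' = 0⊕2 = 2. Options: 16−1→G=1, 16−7→G=1. Hits: 0.
Heap C: need g' = 3⊕2 = 1. Options: 7−2→G=2, 7−4→G=1, 7−5→G=1, 7−6→G=0. Hits: 2.

2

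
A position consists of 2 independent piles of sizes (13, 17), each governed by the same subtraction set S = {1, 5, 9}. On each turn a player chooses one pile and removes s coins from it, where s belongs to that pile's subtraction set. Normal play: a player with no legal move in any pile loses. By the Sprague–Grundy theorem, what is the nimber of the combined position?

0

All piles use S = {1, 5, 9}:
n :  0  1  2  3  4  5  6  7  8  9 10 11 12 13 14 15 16 17
G :  0  1  0  1  0  1  0  1  0  1  0  1  0  1  0  1  0  1
Pile A: G(13) = 1.
Pile B: G(17) = 1.
Combined Grundy value = 1 ⊕ 1 = 0.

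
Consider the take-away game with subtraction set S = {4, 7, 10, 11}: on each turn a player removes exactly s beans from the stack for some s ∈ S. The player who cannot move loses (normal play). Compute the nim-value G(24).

2

n :  0  1  2  3  4  5  6  7  8  9 10 11 12 13 14 15 16 17 18 19 20 21 22 23 24
G :  0  0  0  0  1  1  1  1  2  2  2  2  3  3  3  0  0  0  0  1  1  1  1  2  2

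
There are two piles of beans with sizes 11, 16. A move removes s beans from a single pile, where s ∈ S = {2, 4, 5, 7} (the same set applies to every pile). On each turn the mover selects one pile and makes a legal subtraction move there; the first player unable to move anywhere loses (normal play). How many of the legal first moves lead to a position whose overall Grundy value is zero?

All piles use S = {2, 4, 5, 7}:
G(0) = 0
G(1) = mex{} = 0
G(2) = mex{0} = 1
G(3) = mex{0} = 1
G(4) = mex{1,0} = 2
G(5) = mex{1,0,0} = 2
G(6) = mex{2,1,0} = 3
G(7) = mex{2,1,1,0} = 3
G(8) = mex{3,2,1,0} = 4
G(9) = mex{3,2,2,1} = 0
G(10) = mex{4,3,2,1} = 0
G(11) = mex{0,3,3,2} = 1
G(12) = mex{0,4,3,2} = 1
G(13) = mex{1,0,4,3} = 2
G(14) = mex{1,0,0,3} = 2
G(15) = mex{2,1,0,4} = 3
G(16) = mex{2,1,1,0} = 3
Pile A: G(11) = 1.
Pile B: G(16) = 3.
Combined Grundy value = 1 ⊕ 3 = 2.
A winning move leaves total XOR = 0, i.e. changes one component's Grundy value g to g ⊕ X where X is the current total.
Pile A: need g' = 1⊕2 = 3. Options: 11−2→G=0, 11−4→G=3, 11−5→G=3, 11−7→G=2. Hits: 2.
Pile B: need g' = 3⊕2 = 1. Options: 16−2→G=2, 16−4→G=1, 16−5→G=1, 16−7→G=0. Hits: 2.

4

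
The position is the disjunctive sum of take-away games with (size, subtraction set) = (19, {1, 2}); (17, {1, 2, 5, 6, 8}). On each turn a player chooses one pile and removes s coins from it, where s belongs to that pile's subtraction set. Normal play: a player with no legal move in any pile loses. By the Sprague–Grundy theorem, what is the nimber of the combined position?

Pile A, S = {1, 2}:
n :  0  1  2  3  4  5  6  7  8  9 10 11 12 13 14 15 16 17 18 19
G :  0  1  2  0  1  2  0  1  2  0  1  2  0  1  2  0  1  2  0  1
G_A(19) = 1.
Pile B, S = {1, 2, 5, 6, 8}:
n :  0  1  2  3  4  5  6  7  8  9 10 11 12 13 14 15 16 17
G :  0  1  2  0  1  2  3  0  1  2  0  1  2  3  0  1  2  0
G_B(17) = 0.
Combined Grundy value = 1 ⊕ 0 = 1.

1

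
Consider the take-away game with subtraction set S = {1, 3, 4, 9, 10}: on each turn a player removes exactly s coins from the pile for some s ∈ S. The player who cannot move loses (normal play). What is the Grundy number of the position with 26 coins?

G(0) = 0
G(1) = mex{0} = 1
G(2) = mex{1} = 0
G(3) = mex{0,0} = 1
G(4) = mex{1,1,0} = 2
G(5) = mex{2,0,1} = 3
G(6) = mex{3,1,0} = 2
G(7) = mex{2,2,1} = 0
G(8) = mex{0,3,2} = 1
G(9) = mex{1,2,3,0} = 4
G(10) = mex{4,0,2,1,0} = 3
G(11) = mex{3,1,0,0,1} = 2
G(12) = mex{2,4,1,1,0} = 3
G(13) = mex{3,3,4,2,1} = 0
G(14) = mex{0,2,3,3,2} = 1
G(15) = mex{1,3,2,2,3} = 0
G(16) = mex{0,0,3,0,2} = 1
G(17) = mex{1,1,0,1,0} = 2
G(18) = mex{2,0,1,4,1} = 3
G(19) = mex{3,1,0,3,4} = 2
G(20) = mex{2,2,1,2,3} = 0
G(21) = mex{0,3,2,3,2} = 1
G(22) = mex{1,2,3,0,3} = 4
G(23) = mex{4,0,2,1,0} = 3
G(24) = mex{3,1,0,0,1} = 2
G(25) = mex{2,4,1,1,0} = 3
G(26) = mex{3,3,4,2,1} = 0

0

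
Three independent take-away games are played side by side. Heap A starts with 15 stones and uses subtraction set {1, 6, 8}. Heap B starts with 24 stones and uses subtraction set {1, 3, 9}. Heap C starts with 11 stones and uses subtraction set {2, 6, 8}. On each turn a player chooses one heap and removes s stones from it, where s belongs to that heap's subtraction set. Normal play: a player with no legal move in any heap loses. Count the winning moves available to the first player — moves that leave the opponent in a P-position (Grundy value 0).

Heap A, S = {1, 6, 8}:
G(0) = 0
G(1) = mex{0} = 1
G(2) = mex{1} = 0
G(3) = mex{0} = 1
G(4) = mex{1} = 0
G(5) = mex{0} = 1
G(6) = mex{1,0} = 2
G(7) = mex{2,1} = 0
G(8) = mex{0,0,0} = 1
G(9) = mex{1,1,1} = 0
G(10) = mex{0,0,0} = 1
G(11) = mex{1,1,1} = 0
G(12) = mex{0,2,0} = 1
G(13) = mex{1,0,1} = 2
G(14) = mex{2,1,2} = 0
G(15) = mex{0,0,0} = 1
G_A(15) = 1.
Heap B, S = {1, 3, 9}:
G(0) = 0
G(1) = mex{0} = 1
G(2) = mex{1} = 0
G(3) = mex{0,0} = 1
G(4) = mex{1,1} = 0
G(5) = mex{0,0} = 1
G(6) = mex{1,1} = 0
G(7) = mex{0,0} = 1
G(8) = mex{1,1} = 0
G(9) = mex{0,0,0} = 1
G(10) = mex{1,1,1} = 0
G(11) = mex{0,0,0} = 1
G(12) = mex{1,1,1} = 0
G(13) = mex{0,0,0} = 1
G(14) = mex{1,1,1} = 0
G(15) = mex{0,0,0} = 1
G(16) = mex{1,1,1} = 0
G(17) = mex{0,0,0} = 1
G(18) = mex{1,1,1} = 0
G(19) = mex{0,0,0} = 1
G(20) = mex{1,1,1} = 0
G(21) = mex{0,0,0} = 1
G(22) = mex{1,1,1} = 0
G(23) = mex{0,0,0} = 1
G(24) = mex{1,1,1} = 0
G_B(24) = 0.
Heap C, S = {2, 6, 8}:
G(0) = 0
G(1) = mex{} = 0
G(2) = mex{0} = 1
G(3) = mex{0} = 1
G(4) = mex{1} = 0
G(5) = mex{1} = 0
G(6) = mex{0,0} = 1
G(7) = mex{0,0} = 1
G(8) = mex{1,1,0} = 2
G(9) = mex{1,1,0} = 2
G(10) = mex{2,0,1} = 3
G(11) = mex{2,0,1} = 3
G_C(11) = 3.
Combined Grundy value = 1 ⊕ 0 ⊕ 3 = 2.
A winning move leaves total XOR = 0, i.e. changes one component's Grundy value g to g ⊕ X where X is the current total.
Heap A: need g' = 1⊕2 = 3. Options: 15−1→G=0, 15−6→G=0, 15−8→G=0. Hits: 0.
Heap B: need g' = 0⊕2 = 2. Options: 24−1→G=1, 24−3→G=1, 24−9→G=1. Hits: 0.
Heap C: need g' = 3⊕2 = 1. Options: 11−2→G=2, 11−6→G=0, 11−8→G=1. Hits: 1.

1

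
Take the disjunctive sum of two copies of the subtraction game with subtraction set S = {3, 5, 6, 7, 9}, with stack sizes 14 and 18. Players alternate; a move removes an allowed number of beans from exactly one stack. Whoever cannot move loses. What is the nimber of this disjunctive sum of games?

All stacks use S = {3, 5, 6, 7, 9}:
n :  0  1  2  3  4  5  6  7  8  9 10 11 12 13 14 15 16 17 18
G :  0  0  0  1  1  1  2  2  2  3  3  3  0  0  0  1  1  1  2
Stack A: G(14) = 0.
Stack B: G(18) = 2.
Combined Grundy value = 0 ⊕ 2 = 2.

2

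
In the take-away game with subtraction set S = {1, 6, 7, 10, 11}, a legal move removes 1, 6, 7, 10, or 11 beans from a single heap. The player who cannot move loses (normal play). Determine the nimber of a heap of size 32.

G(0) = 0
G(1) = mex{0} = 1
G(2) = mex{1} = 0
G(3) = mex{0} = 1
G(4) = mex{1} = 0
G(5) = mex{0} = 1
G(6) = mex{1,0} = 2
G(7) = mex{2,1,0} = 3
G(8) = mex{3,0,1} = 2
G(9) = mex{2,1,0} = 3
G(10) = mex{3,0,1,0} = 2
G(11) = mex{2,1,0,1,0} = 3
G(12) = mex{3,2,1,0,1} = 4
G(13) = mex{4,3,2,1,0} = 5
G(14) = mex{5,2,3,0,1} = 4
G(15) = mex{4,3,2,1,0} = 5
G(16) = mex{5,2,3,2,1} = 0
G(17) = mex{0,3,2,3,2} = 1
G(18) = mex{1,4,3,2,3} = 0
G(19) = mex{0,5,4,3,2} = 1
G(20) = mex{1,4,5,2,3} = 0
G(21) = mex{0,5,4,3,2} = 1
G(22) = mex{1,0,5,4,3} = 2
G(23) = mex{2,1,0,5,4} = 3
G(24) = mex{3,0,1,4,5} = 2
G(25) = mex{2,1,0,5,4} = 3
G(26) = mex{3,0,1,0,5} = 2
G(27) = mex{2,1,0,1,0} = 3
G(28) = mex{3,2,1,0,1} = 4
G(29) = mex{4,3,2,1,0} = 5
G(30) = mex{5,2,3,0,1} = 4
G(31) = mex{4,3,2,1,0} = 5
G(32) = mex{5,2,3,2,1} = 0

0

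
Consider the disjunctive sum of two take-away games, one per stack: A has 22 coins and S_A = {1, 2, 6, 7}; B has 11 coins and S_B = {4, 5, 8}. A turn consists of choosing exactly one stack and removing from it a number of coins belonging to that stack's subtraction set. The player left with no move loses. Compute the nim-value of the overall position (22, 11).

1

Stack A, S = {1, 2, 6, 7}:
n :  0  1  2  3  4  5  6  7  8  9 10 11 12 13 14 15 16 17 18 19 20 21 22
G :  0  1  2  0  1  2  3  4  0  1  2  0  1  2  3  4  0  1  2  0  1  2  3
G_A(22) = 3.
Stack B, S = {4, 5, 8}:
G(0) = 0
G(1) = mex{} = 0
G(2) = mex{} = 0
G(3) = mex{} = 0
G(4) = mex{0} = 1
G(5) = mex{0,0} = 1
G(6) = mex{0,0} = 1
G(7) = mex{0,0} = 1
G(8) = mex{1,0,0} = 2
G(9) = mex{1,1,0} = 2
G(10) = mex{1,1,0} = 2
G(11) = mex{1,1,0} = 2
G_B(11) = 2.
Combined Grundy value = 3 ⊕ 2 = 1.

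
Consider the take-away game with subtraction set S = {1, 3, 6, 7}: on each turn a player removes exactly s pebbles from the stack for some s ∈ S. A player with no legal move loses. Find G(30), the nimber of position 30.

n :  0  1  2  3  4  5  6  7  8  9 10 11 12 13 14 15 16 17 18 19 20 21 22 23 24 25 26 27 28 29 30
G :  0  1  0  1  0  1  2  3  2  3  2  3  0  1  0  1  0  1  2  3  2  3  2  3  0  1  0  1  0  1  2

2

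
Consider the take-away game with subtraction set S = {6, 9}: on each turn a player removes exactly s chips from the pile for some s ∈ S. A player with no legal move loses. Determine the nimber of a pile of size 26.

1

n :  0  1  2  3  4  5  6  7  8  9 10 11 12 13 14 15 16 17 18 19 20 21 22 23 24 25 26
G :  0  0  0  0  0  0  1  1  1  1  1  1  2  2  2  0  0  0  0  0  0  1  1  1  1  1  1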